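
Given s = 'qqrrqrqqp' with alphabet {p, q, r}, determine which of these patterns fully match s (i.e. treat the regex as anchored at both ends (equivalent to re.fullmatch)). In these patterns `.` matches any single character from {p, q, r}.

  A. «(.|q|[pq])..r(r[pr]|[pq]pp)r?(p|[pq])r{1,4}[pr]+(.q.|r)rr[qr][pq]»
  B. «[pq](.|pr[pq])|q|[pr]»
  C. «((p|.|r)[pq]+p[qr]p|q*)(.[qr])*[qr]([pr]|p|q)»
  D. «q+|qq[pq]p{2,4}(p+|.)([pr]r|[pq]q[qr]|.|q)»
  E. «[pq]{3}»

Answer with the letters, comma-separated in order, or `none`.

C

A → no match
B → no match
C → match
D → no match
E → no match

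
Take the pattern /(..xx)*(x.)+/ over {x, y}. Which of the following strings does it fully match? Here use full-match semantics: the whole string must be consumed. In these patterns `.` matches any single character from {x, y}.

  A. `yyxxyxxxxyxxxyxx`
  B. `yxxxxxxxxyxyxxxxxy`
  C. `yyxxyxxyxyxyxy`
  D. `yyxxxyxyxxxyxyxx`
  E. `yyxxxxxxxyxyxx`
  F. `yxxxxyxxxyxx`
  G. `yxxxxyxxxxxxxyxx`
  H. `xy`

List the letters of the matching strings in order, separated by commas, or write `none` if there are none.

A → match
B → match
C → no match
D → match
E → match
F. `yxxxxyxxxyxx` → match
G → match
H. `xy` → match

A, B, D, E, F, G, H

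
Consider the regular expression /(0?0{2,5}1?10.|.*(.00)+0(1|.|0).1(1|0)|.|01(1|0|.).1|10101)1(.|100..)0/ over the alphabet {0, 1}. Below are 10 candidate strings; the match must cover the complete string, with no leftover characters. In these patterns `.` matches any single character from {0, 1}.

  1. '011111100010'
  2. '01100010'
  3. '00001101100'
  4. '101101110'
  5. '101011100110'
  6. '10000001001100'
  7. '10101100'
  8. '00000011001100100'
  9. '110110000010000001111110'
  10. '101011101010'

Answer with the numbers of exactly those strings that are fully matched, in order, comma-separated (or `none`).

1. '011111100010' → match
2. '01100010' → match
3. '00001101100' → match
4. '101101110' → no match
5. '101011100110' → match
6 → no match
7. '10101100' → match
8 → match
9 → match
10. '101011101010' → no match

1, 2, 3, 5, 7, 8, 9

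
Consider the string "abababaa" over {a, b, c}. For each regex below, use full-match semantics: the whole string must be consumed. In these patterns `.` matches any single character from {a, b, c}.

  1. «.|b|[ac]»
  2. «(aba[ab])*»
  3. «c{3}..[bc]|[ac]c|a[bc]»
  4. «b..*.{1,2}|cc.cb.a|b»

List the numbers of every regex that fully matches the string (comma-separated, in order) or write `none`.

1 → no match
2 → match
3 → no match
4 → no match

2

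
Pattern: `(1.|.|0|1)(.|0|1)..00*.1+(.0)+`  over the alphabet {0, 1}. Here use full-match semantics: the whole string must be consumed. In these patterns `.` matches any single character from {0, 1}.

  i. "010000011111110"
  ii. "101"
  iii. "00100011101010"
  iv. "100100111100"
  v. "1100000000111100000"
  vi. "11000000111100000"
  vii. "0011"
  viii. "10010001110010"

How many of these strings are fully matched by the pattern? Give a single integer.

i → match
ii → no match — must end with "0"
iii → match
iv → match
v → match
vi → match
vii → no match — must end with "0"
viii → match
Total matched: 6

6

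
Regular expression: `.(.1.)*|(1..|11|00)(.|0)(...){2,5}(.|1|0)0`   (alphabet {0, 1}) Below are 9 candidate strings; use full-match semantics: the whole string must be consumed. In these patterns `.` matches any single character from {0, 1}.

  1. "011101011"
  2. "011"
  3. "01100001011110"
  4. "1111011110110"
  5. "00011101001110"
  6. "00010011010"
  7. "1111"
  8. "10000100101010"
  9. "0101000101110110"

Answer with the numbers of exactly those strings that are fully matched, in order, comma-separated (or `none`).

4, 5, 6, 7

1 → no match
2 → no match
3 → no match
4 → match
5 → match
6 → match
7 → match
8 → no match
9 → no match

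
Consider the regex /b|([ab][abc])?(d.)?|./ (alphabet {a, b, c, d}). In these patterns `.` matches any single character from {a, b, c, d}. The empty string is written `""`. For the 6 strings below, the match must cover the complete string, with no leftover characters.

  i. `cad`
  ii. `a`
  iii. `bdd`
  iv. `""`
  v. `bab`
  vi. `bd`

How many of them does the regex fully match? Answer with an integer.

2

i → no match
ii → match
iii → no match
iv → match
v → no match
vi → no match
Total matched: 2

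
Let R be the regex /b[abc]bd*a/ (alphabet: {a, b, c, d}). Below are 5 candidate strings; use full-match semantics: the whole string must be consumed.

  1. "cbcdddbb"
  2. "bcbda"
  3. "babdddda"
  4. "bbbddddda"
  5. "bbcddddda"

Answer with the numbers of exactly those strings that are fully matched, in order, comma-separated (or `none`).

2, 3, 4

1. "cbcdddbb" → no match — must start with "b"
2. "bcbda" → match
3. "babdddda" → match
4. "bbbddddda" → match
5. "bbcddddda" → no match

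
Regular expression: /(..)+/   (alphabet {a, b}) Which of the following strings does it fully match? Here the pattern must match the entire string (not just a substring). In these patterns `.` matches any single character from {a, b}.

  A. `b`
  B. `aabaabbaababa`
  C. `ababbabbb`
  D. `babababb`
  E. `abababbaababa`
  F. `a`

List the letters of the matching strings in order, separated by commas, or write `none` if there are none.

A → no match
B → no match
C → no match
D → match
E → no match
F → no match

D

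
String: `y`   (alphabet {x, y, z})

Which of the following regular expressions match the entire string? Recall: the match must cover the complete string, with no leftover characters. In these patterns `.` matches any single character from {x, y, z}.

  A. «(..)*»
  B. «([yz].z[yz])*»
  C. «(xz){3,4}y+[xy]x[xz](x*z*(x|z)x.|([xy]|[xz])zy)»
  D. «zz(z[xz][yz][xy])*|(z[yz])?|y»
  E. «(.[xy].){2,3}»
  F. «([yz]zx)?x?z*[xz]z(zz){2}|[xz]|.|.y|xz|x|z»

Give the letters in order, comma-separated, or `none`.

D, F

A → no match
B → no match
C → no match — must start with `xz`
D → match
E → no match
F → match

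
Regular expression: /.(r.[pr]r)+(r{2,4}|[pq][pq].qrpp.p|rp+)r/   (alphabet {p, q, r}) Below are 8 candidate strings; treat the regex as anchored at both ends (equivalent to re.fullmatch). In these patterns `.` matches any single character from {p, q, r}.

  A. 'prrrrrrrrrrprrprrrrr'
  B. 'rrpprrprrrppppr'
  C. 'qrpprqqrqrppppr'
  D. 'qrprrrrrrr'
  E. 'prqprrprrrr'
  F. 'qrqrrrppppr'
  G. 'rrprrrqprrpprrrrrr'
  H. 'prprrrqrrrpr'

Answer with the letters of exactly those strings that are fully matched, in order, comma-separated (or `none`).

A → match
B → match
C → match
D → match
E → no match
F → match
G → match
H → match

A, B, C, D, F, G, H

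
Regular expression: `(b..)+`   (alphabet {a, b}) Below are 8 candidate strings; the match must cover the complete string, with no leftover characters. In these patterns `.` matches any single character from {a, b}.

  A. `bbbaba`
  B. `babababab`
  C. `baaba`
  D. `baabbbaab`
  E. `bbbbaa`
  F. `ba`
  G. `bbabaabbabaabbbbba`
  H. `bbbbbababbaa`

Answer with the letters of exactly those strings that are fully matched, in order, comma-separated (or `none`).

A → no match
B → no match
C → no match
D → no match
E → match
F → no match
G → match
H → match

E, G, H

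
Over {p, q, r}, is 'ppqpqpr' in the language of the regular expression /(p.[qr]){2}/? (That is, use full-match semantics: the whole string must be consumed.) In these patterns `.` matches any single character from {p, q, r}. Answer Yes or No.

No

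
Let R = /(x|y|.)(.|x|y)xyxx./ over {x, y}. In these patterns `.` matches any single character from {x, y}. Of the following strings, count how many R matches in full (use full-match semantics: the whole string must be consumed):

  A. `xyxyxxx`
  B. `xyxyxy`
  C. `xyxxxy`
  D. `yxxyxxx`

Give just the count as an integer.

2

A → match
B → no match
C → no match
D → match
Total matched: 2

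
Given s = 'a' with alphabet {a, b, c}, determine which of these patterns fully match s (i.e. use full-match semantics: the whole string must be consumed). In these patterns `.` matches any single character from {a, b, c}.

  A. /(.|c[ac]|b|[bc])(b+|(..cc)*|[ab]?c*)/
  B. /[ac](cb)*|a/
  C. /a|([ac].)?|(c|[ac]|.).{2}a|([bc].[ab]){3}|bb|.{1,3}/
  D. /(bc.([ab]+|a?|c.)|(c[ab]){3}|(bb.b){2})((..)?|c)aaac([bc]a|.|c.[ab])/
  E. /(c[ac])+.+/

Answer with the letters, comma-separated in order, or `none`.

A, B, C

A → match
B → match
C → match
D → no match
E → no match — must start with 'c'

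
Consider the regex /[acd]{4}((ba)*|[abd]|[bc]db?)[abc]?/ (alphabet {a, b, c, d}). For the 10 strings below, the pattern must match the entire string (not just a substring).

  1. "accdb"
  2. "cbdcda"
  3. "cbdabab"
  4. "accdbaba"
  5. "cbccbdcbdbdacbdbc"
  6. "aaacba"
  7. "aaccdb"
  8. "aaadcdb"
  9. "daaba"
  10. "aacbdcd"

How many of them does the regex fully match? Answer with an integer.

5

1 → match
2 → no match
3 → no match
4 → match
5 → no match
6 → match
7 → match
8 → match
9 → no match
10 → no match
Total matched: 5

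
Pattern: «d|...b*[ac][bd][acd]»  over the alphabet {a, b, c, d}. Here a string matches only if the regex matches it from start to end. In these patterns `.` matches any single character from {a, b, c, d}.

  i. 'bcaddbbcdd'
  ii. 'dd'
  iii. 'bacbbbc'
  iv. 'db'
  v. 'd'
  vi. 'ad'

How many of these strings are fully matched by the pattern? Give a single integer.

i → no match
ii → no match
iii → no match
iv → no match
v → match
vi → no match
Total matched: 1

1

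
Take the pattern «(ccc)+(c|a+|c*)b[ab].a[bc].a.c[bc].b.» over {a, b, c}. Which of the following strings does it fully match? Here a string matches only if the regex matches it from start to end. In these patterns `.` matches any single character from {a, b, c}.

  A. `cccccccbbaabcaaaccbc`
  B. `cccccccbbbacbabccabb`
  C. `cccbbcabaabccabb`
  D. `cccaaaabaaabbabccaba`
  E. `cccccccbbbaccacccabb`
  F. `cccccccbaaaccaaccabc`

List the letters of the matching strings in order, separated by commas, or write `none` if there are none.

A → no match
B → match
C → match
D → match
E → match
F → match

B, C, D, E, F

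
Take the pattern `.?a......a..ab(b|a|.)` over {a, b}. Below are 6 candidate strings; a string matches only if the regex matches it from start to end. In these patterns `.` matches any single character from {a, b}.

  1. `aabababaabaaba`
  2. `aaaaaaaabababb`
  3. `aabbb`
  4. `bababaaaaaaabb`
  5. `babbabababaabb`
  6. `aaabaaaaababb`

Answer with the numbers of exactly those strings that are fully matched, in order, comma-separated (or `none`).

1, 4, 5, 6

1 → match
2 → no match
3 → no match
4 → match
5 → match
6 → match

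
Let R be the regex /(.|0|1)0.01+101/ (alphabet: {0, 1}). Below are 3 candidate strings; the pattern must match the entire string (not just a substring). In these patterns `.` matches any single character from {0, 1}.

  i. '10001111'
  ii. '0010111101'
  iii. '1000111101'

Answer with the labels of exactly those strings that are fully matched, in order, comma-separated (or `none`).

ii, iii

i → no match — must end with '1101'
ii → match
iii → match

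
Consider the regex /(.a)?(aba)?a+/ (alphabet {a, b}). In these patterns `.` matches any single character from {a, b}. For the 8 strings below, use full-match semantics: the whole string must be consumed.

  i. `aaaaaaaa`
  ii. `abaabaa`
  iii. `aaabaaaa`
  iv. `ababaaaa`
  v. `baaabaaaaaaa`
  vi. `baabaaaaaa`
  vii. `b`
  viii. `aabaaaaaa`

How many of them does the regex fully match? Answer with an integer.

i → match
ii → no match
iii → match
iv → no match
v → no match
vi → match
vii → no match — must end with `a`
viii → no match
Total matched: 3

3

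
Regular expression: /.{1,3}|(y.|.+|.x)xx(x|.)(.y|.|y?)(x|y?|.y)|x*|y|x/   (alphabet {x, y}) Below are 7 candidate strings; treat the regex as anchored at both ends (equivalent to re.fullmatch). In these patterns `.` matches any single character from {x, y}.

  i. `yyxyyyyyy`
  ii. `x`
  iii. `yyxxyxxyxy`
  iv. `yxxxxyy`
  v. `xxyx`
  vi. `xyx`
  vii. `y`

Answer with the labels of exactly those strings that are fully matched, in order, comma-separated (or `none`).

i → no match
ii → match
iii → match
iv → match
v → no match
vi → match
vii → match

ii, iii, iv, vi, vii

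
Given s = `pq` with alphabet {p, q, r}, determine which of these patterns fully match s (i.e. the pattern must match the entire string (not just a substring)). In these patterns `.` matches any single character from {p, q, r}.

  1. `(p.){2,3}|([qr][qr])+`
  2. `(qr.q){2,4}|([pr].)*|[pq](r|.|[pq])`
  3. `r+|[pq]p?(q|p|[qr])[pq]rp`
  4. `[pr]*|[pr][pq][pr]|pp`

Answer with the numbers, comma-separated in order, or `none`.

2

1 → no match
2 → match
3 → no match
4 → no match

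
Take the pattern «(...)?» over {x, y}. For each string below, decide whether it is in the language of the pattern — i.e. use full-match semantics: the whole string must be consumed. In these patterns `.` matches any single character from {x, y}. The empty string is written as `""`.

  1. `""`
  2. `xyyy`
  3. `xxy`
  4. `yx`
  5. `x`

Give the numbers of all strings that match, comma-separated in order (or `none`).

1, 3

1. `""` → match
2. `xyyy` → no match
3. `xxy` → match
4. `yx` → no match
5. `x` → no match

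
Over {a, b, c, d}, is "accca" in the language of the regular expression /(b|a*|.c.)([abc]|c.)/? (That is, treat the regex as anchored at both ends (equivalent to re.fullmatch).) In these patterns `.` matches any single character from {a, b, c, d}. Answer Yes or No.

Yes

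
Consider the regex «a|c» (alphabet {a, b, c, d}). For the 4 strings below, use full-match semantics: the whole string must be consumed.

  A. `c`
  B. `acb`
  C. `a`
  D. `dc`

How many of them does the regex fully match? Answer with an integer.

2

A → match
B → no match
C → match
D → no match
Total matched: 2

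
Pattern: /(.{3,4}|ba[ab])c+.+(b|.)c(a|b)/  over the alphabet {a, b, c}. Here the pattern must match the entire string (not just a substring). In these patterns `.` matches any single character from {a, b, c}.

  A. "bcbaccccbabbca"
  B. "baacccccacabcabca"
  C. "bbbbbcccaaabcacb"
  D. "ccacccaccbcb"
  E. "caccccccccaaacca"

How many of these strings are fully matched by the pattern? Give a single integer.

4

A → match
B → match
C → no match
D. "ccacccaccbcb" → match
E → match
Total matched: 4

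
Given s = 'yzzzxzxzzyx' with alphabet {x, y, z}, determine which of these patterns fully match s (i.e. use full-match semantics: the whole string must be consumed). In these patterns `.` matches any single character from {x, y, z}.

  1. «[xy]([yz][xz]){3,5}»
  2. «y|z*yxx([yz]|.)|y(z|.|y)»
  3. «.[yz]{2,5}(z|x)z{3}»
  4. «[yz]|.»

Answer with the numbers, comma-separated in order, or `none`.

1 → match
2 → no match
3 → no match — must end with 'z'
4 → no match

1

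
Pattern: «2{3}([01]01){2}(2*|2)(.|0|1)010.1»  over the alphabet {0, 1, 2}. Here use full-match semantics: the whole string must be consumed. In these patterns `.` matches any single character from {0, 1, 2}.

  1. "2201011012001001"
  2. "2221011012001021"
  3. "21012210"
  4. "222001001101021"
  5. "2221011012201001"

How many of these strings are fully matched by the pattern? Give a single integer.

1 → no match
2 → match
3 → no match — must end with "1"
4 → match
5 → match
Total matched: 3

3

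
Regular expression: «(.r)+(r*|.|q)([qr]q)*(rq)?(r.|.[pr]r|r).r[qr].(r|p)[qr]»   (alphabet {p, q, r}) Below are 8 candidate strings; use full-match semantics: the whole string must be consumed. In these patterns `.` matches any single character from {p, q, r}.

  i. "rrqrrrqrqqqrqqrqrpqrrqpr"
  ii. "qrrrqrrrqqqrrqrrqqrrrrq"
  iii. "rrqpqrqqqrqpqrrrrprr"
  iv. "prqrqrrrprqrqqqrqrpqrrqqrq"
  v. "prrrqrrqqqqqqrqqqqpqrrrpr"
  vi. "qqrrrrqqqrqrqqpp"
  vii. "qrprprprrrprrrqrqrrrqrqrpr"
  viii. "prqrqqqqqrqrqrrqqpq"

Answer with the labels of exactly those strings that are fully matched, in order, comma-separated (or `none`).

i → no match
ii → no match
iii → no match
iv → no match
v → no match
vi → no match
vii → match
viii → match

vii, viii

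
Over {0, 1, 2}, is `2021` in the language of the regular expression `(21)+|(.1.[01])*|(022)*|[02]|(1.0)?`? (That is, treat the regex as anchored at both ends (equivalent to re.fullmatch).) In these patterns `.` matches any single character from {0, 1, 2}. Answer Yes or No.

No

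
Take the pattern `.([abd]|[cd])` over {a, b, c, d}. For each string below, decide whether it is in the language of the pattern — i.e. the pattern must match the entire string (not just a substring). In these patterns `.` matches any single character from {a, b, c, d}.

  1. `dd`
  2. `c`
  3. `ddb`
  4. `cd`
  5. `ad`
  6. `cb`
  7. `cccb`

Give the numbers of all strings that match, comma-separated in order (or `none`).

1, 4, 5, 6

1 → match
2 → no match
3 → no match
4 → match
5 → match
6 → match
7 → no match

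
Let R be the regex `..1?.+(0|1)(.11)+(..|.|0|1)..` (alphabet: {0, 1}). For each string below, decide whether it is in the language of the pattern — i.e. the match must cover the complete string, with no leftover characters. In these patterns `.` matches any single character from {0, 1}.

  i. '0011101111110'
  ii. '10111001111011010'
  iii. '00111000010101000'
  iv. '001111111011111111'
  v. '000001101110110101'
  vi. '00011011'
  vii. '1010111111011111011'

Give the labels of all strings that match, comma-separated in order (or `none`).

i, ii, iv, v, vii

i → match
ii → match
iii → no match
iv → match
v → match
vi → no match
vii → match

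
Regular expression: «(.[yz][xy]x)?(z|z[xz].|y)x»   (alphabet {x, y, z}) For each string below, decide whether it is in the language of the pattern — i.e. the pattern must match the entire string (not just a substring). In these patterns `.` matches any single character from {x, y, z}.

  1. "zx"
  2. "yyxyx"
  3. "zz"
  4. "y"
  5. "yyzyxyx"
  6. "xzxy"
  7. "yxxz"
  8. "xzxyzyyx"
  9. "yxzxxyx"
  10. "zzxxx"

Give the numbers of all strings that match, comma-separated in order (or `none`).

1. "zx" → match
2. "yyxyx" → no match
3. "zz" → no match — must end with "x"
4. "y" → no match — must end with "x"
5. "yyzyxyx" → no match
6. "xzxy" → no match — must end with "x"
7. "yxxz" → no match — must end with "x"
8. "xzxyzyyx" → no match
9. "yxzxxyx" → no match
10. "zzxxx" → no match

1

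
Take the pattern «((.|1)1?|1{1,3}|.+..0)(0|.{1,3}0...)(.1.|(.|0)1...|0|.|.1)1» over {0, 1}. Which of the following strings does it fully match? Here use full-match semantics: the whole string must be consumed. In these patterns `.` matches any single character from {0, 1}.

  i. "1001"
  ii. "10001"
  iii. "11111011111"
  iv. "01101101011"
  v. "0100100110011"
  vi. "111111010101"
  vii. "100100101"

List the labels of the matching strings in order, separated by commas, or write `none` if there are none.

i, iii, v, vi

i → match
ii → no match
iii → match
iv → no match
v → match
vi → match
vii → no match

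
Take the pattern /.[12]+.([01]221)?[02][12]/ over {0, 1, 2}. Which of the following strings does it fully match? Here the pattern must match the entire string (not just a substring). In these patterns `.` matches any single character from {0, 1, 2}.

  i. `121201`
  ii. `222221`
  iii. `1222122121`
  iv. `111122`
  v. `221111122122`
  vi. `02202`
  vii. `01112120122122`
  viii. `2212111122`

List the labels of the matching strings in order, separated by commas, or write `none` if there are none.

i, ii, iii, iv, v, vi, vii, viii

i → match
ii → match
iii → match
iv → match
v → match
vi → match
vii → match
viii → match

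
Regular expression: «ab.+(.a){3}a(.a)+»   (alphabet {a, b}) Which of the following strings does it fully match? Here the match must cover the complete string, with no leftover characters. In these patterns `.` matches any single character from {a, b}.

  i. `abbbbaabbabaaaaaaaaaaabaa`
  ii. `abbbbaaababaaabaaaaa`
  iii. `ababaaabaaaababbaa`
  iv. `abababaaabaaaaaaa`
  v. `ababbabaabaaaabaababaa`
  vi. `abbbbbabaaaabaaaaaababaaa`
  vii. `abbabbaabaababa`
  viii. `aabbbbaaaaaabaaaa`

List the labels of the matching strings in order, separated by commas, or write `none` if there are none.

vi

i → no match
ii → no match
iii → no match
iv → no match
v → no match
vi → match
vii → no match
viii → no match — must start with `ab`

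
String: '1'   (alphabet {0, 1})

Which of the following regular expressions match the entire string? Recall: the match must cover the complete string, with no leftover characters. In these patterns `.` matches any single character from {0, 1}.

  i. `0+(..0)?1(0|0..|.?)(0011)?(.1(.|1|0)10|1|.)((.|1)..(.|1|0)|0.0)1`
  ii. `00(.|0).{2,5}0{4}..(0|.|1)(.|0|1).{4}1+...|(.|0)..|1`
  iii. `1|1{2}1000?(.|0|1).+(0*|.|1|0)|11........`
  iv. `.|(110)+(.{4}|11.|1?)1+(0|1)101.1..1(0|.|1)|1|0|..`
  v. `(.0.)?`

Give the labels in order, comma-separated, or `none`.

ii, iii, iv

i → no match — must start with '0'
ii → match
iii → match
iv → match
v → no match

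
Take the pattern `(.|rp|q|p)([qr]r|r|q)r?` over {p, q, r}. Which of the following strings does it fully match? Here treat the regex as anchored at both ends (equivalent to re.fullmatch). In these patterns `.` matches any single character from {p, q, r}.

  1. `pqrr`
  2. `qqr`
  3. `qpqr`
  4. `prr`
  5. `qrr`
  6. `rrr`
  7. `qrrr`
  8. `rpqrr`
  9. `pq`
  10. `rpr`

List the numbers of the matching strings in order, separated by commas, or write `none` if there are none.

1 → match
2 → match
3 → no match
4 → match
5 → match
6 → match
7 → match
8 → match
9 → match
10 → match

1, 2, 4, 5, 6, 7, 8, 9, 10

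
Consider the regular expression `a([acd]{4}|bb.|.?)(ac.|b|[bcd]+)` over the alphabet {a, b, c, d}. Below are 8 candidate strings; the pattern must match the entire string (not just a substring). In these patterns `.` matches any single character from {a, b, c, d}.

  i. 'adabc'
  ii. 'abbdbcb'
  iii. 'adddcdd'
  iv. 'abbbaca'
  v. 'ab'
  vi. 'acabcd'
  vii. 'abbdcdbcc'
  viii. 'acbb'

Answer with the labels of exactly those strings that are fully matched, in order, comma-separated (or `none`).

ii, iii, iv, v, vii, viii

i. 'adabc' → no match
ii. 'abbdbcb' → match
iii. 'adddcdd' → match
iv. 'abbbaca' → match
v. 'ab' → match
vi. 'acabcd' → no match
vii. 'abbdcdbcc' → match
viii. 'acbb' → match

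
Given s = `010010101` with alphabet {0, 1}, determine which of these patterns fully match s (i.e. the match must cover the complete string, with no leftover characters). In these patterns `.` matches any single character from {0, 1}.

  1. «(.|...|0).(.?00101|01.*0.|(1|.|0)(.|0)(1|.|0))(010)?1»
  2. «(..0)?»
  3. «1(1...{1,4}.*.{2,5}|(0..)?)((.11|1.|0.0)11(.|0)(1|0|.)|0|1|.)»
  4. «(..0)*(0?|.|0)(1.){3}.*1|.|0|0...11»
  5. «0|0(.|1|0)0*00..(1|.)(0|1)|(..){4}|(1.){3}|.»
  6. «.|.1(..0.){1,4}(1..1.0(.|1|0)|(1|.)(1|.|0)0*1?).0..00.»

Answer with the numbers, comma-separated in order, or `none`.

1

1 → match
2 → no match
3 → no match — must start with `1`
4 → no match
5 → no match
6 → no match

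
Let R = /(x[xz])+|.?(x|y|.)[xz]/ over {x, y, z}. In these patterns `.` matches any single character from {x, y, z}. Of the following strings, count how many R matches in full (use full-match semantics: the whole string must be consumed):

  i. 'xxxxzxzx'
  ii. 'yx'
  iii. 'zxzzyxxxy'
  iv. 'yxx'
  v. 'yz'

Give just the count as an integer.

i. 'xxxxzxzx' → no match
ii. 'yx' → match
iii. 'zxzzyxxxy' → no match
iv. 'yxx' → match
v. 'yz' → match
Total matched: 3

3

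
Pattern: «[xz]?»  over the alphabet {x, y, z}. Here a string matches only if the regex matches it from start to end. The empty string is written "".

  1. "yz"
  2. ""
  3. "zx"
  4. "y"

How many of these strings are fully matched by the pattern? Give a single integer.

1 → no match
2 → match
3 → no match
4 → no match
Total matched: 1

1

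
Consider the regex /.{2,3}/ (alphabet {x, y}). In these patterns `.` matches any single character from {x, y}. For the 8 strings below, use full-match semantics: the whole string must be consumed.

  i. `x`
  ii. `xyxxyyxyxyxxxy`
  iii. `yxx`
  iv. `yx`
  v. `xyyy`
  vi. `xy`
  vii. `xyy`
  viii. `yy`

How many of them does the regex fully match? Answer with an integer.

5

i. `x` → no match
ii → no match
iii. `yxx` → match
iv. `yx` → match
v. `xyyy` → no match
vi. `xy` → match
vii. `xyy` → match
viii. `yy` → match
Total matched: 5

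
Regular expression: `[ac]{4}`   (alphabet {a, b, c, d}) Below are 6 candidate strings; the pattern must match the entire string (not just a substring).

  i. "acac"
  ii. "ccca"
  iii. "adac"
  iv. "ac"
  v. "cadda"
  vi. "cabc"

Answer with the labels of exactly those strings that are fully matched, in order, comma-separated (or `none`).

i → match
ii → match
iii → no match
iv → no match
v → no match
vi → no match

i, ii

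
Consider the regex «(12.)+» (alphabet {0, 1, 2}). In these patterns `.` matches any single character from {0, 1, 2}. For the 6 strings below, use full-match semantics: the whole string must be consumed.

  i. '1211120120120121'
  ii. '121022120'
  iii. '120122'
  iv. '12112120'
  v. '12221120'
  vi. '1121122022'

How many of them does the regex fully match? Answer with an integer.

1

i → no match
ii → no match
iii → match
iv → no match
v → no match
vi → no match — must start with '12'
Total matched: 1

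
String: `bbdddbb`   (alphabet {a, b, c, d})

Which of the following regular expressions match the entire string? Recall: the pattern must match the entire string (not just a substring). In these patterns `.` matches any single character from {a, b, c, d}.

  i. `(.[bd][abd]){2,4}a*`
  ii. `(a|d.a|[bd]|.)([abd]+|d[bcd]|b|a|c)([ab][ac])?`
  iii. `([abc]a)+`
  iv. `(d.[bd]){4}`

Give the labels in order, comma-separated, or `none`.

i → no match
ii → match
iii → no match — must end with `a`
iv → no match — must start with `d`

ii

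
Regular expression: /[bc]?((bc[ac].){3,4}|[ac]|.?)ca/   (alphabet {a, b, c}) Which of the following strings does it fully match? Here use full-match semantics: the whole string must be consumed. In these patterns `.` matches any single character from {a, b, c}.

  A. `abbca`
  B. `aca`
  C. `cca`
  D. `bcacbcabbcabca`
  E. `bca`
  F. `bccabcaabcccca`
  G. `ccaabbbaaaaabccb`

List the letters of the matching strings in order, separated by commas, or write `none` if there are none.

A. `abbca` → no match
B. `aca` → match
C. `cca` → match
D → match
E. `bca` → match
F → match
G → no match — must end with `ca`

B, C, D, E, F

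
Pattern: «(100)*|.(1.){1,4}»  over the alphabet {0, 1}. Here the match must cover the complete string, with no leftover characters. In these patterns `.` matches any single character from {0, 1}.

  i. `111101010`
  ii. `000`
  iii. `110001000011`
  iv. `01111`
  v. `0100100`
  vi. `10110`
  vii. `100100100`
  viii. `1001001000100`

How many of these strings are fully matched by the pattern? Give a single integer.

i. `111101010` → match
ii. `000` → no match
iii. `110001000011` → no match
iv. `01111` → match
v. `0100100` → no match
vi. `10110` → no match
vii. `100100100` → match
viii → no match
Total matched: 3

3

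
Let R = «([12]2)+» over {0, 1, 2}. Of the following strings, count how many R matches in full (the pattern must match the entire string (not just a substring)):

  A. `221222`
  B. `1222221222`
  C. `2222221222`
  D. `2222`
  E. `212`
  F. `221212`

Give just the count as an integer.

A → match
B → match
C → match
D → match
E → no match
F → match
Total matched: 5

5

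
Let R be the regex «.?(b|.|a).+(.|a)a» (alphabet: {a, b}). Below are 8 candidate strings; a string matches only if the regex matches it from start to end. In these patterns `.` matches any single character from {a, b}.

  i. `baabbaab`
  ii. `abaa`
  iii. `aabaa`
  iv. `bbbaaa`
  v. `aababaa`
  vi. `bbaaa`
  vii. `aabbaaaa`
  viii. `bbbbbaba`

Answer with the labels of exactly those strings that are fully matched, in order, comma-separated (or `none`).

i → no match — must end with `a`
ii → match
iii → match
iv → match
v → match
vi → match
vii → match
viii → match

ii, iii, iv, v, vi, vii, viii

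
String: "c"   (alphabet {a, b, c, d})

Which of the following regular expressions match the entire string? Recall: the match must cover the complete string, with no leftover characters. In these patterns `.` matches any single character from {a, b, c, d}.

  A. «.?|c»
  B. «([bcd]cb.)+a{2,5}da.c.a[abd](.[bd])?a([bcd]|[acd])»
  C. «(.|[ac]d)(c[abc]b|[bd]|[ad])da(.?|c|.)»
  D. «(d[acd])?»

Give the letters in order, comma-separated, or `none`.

A → match
B → no match
C → no match
D → no match

A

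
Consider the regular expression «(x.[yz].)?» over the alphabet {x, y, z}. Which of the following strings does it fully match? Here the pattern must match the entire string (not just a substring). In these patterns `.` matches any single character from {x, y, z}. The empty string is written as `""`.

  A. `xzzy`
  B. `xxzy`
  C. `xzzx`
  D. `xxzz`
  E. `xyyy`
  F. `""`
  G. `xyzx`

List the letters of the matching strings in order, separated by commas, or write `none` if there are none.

A → match
B → match
C → match
D → match
E → match
F → match
G → match

A, B, C, D, E, F, G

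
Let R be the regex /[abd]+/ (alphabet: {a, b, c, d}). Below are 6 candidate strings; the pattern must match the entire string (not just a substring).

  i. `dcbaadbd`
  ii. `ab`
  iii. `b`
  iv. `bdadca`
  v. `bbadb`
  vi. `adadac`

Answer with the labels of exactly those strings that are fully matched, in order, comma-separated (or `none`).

ii, iii, v

i → no match
ii → match
iii → match
iv → no match
v → match
vi → no match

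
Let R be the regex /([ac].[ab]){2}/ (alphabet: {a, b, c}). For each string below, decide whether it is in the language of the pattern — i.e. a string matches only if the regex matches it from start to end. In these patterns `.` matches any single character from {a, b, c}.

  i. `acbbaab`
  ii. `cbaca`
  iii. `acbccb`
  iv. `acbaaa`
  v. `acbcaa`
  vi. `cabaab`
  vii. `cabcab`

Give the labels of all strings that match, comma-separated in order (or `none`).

i → no match
ii → no match
iii → match
iv → match
v → match
vi → match
vii → match

iii, iv, v, vi, vii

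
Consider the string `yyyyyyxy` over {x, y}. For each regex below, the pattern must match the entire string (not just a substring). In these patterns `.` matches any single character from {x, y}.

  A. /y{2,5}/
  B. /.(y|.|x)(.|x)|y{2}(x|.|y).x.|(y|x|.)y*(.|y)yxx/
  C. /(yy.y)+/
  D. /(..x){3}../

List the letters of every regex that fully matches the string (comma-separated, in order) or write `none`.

A → no match
B → no match
C → match
D → no match

C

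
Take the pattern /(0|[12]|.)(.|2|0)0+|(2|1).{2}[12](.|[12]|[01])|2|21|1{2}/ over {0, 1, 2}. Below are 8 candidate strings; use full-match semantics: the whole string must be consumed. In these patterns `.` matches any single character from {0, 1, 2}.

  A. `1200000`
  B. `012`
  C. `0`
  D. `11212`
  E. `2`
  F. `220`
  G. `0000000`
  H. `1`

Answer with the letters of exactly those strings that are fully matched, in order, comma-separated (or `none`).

A, D, E, F, G

A. `1200000` → match
B. `012` → no match
C. `0` → no match
D. `11212` → match
E. `2` → match
F. `220` → match
G. `0000000` → match
H. `1` → no match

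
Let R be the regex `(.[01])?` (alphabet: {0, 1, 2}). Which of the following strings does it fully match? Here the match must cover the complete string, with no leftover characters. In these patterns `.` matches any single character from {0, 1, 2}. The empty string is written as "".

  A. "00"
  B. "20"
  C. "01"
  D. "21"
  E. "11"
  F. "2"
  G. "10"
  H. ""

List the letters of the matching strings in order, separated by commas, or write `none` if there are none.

A, B, C, D, E, G, H

A → match
B → match
C → match
D → match
E → match
F → no match
G → match
H → match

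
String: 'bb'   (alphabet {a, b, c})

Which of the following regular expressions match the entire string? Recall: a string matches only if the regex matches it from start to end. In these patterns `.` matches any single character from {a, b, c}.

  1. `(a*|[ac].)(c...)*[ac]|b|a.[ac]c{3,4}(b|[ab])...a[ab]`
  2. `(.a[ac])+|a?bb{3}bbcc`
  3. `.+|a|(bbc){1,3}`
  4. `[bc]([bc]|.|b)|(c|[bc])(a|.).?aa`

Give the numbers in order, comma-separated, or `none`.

1 → no match
2 → no match
3 → match
4 → match

3, 4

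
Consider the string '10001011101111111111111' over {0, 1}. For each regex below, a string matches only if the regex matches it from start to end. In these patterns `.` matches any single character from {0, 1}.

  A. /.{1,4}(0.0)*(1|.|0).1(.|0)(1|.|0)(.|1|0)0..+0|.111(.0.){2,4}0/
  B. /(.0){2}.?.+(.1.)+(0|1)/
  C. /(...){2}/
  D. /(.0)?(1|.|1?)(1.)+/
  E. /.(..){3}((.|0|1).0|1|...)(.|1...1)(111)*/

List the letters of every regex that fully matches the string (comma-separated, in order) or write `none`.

B, E

A → no match — must end with '0'
B → match
C → no match
D → no match
E → match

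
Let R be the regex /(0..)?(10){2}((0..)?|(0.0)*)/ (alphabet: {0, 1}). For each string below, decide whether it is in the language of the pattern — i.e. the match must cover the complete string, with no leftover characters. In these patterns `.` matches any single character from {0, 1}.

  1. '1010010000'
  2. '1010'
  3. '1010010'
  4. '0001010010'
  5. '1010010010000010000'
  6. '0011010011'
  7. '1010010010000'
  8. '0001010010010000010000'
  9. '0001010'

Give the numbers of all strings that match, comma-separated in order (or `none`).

1 → match
2 → match
3 → match
4 → match
5 → match
6 → match
7 → match
8 → match
9 → match

1, 2, 3, 4, 5, 6, 7, 8, 9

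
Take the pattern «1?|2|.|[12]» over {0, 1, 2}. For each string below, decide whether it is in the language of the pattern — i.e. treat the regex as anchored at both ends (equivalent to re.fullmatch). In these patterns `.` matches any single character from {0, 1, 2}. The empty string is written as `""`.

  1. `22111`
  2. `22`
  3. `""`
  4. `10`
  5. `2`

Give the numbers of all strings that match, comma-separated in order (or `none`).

1. `22111` → no match
2. `22` → no match
3. `""` → match
4. `10` → no match
5. `2` → match

3, 5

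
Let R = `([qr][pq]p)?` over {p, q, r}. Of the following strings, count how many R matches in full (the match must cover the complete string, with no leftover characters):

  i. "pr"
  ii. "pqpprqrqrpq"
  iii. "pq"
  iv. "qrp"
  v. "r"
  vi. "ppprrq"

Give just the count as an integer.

0

i. "pr" → no match
ii. "pqpprqrqrpq" → no match
iii. "pq" → no match
iv. "qrp" → no match
v. "r" → no match
vi. "ppprrq" → no match
Total matched: 0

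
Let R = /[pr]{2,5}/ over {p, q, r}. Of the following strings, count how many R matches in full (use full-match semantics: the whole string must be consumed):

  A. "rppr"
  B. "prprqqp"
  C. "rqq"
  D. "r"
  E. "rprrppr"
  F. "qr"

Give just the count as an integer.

1

A → match
B → no match
C → no match
D → no match
E → no match
F → no match
Total matched: 1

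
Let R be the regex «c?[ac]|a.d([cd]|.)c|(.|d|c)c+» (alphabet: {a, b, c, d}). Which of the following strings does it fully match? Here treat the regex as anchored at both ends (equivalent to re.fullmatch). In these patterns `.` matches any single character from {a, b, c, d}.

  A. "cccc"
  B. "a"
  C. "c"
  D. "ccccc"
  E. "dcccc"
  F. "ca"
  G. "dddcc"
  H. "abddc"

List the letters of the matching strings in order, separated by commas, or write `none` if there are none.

A → match
B → match
C → match
D → match
E → match
F → match
G → no match
H → match

A, B, C, D, E, F, H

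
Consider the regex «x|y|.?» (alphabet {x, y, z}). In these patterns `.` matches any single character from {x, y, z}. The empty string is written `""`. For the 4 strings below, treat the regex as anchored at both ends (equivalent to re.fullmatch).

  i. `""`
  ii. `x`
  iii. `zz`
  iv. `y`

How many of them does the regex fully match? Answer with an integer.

i → match
ii → match
iii → no match
iv → match
Total matched: 3

3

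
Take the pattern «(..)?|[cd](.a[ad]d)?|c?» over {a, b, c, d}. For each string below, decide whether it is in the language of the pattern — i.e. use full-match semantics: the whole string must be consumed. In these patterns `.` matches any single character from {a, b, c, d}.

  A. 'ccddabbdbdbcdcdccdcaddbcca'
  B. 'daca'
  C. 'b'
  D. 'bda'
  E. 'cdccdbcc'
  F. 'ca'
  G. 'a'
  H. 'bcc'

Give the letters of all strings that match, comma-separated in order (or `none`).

F

A → no match
B → no match
C → no match
D → no match
E → no match
F → match
G → no match
H → no match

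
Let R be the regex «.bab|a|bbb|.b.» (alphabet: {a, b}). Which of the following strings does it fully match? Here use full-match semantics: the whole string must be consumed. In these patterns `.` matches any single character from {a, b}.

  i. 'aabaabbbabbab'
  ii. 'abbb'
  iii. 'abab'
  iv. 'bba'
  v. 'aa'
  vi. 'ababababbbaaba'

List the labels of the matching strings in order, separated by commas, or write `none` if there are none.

iii, iv

i → no match
ii → no match
iii → match
iv → match
v → no match
vi → no match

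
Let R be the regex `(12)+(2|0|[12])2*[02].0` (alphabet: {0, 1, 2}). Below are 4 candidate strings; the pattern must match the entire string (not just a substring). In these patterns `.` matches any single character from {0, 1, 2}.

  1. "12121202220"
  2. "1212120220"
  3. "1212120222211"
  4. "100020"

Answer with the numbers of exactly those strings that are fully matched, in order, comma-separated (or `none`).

1, 2

1 → match
2 → match
3 → no match — must end with "0"
4 → no match — must start with "12"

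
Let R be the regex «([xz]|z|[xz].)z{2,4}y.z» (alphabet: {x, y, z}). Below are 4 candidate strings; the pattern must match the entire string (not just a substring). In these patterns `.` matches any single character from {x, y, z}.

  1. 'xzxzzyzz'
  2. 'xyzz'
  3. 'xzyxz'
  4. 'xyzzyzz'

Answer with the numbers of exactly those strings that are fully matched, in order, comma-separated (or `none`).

4

1 → no match
2 → no match
3 → no match
4 → match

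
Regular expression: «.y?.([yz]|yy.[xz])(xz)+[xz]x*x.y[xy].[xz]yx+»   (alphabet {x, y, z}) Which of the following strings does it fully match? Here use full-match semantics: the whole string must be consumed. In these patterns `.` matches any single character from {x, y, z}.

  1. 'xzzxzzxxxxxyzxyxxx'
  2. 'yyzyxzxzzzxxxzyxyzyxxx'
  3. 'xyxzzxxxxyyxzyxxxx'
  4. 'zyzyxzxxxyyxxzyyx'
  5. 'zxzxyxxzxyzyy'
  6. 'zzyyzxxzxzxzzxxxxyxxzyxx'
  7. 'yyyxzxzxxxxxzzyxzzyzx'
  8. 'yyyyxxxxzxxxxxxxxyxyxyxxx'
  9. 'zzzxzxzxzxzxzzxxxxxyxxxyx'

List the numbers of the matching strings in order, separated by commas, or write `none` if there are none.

1 → no match
2 → no match
3 → no match
4 → no match
5 → no match — must end with 'x'
6 → match
7 → no match
8 → no match
9 → match

6, 9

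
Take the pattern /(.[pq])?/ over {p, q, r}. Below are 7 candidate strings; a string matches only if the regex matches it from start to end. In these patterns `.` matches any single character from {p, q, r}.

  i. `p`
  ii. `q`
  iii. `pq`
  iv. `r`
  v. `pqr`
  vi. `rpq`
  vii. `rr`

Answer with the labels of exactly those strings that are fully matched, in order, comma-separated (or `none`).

i. `p` → no match
ii. `q` → no match
iii. `pq` → match
iv. `r` → no match
v. `pqr` → no match
vi. `rpq` → no match
vii. `rr` → no match

iii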